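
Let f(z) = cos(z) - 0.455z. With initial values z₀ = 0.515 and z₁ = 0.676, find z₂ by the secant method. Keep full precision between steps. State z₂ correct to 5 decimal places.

f(z_0) = 0.635968, f(z_1) = 0.472502
z_2 = 0.676000 - (0.472502)·(0.676000 - 0.515000)/(0.472502 - (0.635968)) = 1.141373; f(z_2) = -0.102979

1.14137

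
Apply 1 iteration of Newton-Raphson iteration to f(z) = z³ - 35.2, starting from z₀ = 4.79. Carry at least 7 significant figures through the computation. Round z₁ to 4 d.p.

3.7047

f'(z) = 3z²
z_0 = 4.790000: f = 74.702239, f' = 68.832300 → z_1 = 4.790000 - (74.702239)/(68.832300) = 3.704721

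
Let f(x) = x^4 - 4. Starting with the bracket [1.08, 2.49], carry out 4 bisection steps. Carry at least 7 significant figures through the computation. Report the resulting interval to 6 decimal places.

f(1.080000) = -2.639511, f(2.490000) = 34.441240 (opposite signs)
step 1: m = 1.785000, f(m) = 6.152030 > 0 → root in [1.080000, 1.785000]
step 2: m = 1.432500, f(m) = 0.210935 > 0 → root in [1.080000, 1.432500]
step 3: m = 1.256250, f(m) = -1.509398 < 0 → root in [1.256250, 1.432500]
step 4: m = 1.344375, f(m) = -0.733507 < 0 → root in [1.344375, 1.432500]

[1.344375, 1.432500]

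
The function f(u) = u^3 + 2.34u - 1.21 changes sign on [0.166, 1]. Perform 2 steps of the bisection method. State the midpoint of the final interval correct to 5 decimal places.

0.47875

f(0.166000) = -0.816986, f(1.000000) = 2.130000 (opposite signs)
step 1: m = 0.583000, f(m) = 0.352375 > 0 → root in [0.166000, 0.583000]
step 2: m = 0.374500, f(m) = -0.281146 < 0 → root in [0.374500, 0.583000]
Midpoint of [0.374500, 0.583000] = 0.478750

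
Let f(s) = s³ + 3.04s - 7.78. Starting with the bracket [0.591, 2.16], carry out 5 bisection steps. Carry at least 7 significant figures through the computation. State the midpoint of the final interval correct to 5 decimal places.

f(0.591000) = -5.776935, f(2.160000) = 8.864096 (opposite signs)
step 1: m = 1.375500, f(m) = -0.996034 < 0 → root in [1.375500, 2.160000]
step 2: m = 1.767750, f(m) = 3.118073 > 0 → root in [1.375500, 1.767750]
step 3: m = 1.571625, f(m) = 0.879662 > 0 → root in [1.375500, 1.571625]
step 4: m = 1.473563, f(m) = -0.100696 < 0 → root in [1.473563, 1.571625]
step 5: m = 1.522594, f(m) = 0.378501 > 0 → root in [1.473563, 1.522594]
Midpoint of [1.473563, 1.522594] = 1.498078

1.49808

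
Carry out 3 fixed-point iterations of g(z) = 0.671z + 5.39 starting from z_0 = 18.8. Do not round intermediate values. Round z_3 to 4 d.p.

z_1 = g(18.800000) = 18.004800
z_2 = g(18.004800) = 17.471221
z_3 = g(17.471221) = 17.113189

17.1132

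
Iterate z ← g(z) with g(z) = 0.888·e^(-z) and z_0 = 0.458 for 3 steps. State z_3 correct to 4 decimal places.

z_1 = g(0.458000) = 0.561702
z_2 = g(0.561702) = 0.506371
z_3 = g(0.506371) = 0.535179

0.5352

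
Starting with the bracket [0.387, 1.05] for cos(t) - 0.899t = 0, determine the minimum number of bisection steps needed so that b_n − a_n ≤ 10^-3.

Initial width b − a = 1.05 − 0.387 = 0.663000.
After n steps the width is (b−a)/2^n; need (b−a)/2^n ≤ 10^-3.
So n ≥ log₂(0.663000/10^-3) = log₂(663.0000) ≈ 9.3729.
Hence n = 10.

10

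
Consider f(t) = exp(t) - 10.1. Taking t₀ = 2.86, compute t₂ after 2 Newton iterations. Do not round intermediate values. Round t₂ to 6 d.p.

f'(t) = exp(t)
t_0 = 2.860000: f = 7.361527, f' = 17.461527 → t_1 = 2.860000 - (7.361527)/(17.461527) = 2.438414
t_1 = 2.438414: f = 1.354864, f' = 11.454864 → t_2 = 2.438414 - (1.354864)/(11.454864) = 2.320136

2.320136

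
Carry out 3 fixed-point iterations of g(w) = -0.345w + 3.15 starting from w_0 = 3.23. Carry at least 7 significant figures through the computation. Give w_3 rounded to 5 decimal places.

w_1 = g(3.230000) = 2.035650
w_2 = g(2.035650) = 2.447701
w_3 = g(2.447701) = 2.305543

2.30554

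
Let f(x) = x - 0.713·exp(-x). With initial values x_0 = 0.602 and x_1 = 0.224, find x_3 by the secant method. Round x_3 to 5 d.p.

Secant update: x_(k+1) = x_k − f(x_k)·(x_k − x_(k-1))/(f(x_k) − f(x_(k-1))).
f(x_0) = 0.211479, f(x_1) = -0.345912
x_2 = 0.224000 - (-0.345912)·(0.224000 - 0.602000)/(-0.345912 - (0.211479)) = 0.458583; f(x_2) = 0.007840
x_3 = 0.458583 - (0.007840)·(0.458583 - 0.224000)/(0.007840 - (-0.345912)) = 0.453384; f(x_3) = 0.000292

0.45338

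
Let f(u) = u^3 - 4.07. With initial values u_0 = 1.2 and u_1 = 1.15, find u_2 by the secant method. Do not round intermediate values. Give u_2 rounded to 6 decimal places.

f(u_0) = -2.342000, f(u_1) = -2.549125
u_2 = 1.150000 - (-2.549125)·(1.150000 - 1.200000)/(-2.549125 - (-2.342000)) = 1.765359; f(u_2) = 1.431729

1.765359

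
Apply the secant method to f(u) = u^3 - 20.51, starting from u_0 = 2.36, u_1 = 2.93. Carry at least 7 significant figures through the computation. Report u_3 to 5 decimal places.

2.73542

f(u_0) = -7.365744, f(u_1) = 4.643757
u_2 = 2.930000 - (4.643757)·(2.930000 - 2.360000)/(4.643757 - (-7.365744)) = 2.709596; f(u_2) = -0.616388
u_3 = 2.709596 - (-0.616388)·(2.709596 - 2.930000)/(-0.616388 - (4.643757)) = 2.735423; f(u_3) = -0.042087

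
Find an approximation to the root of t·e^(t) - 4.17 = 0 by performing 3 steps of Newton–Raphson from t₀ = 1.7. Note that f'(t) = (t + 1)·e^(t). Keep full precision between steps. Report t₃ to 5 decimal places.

t_0 = 1.700000: f = 5.135711, f' = 14.779658 → t_1 = 1.700000 - (5.135711)/(14.779658) = 1.352515
t_1 = 1.352515: f = 1.060363, f' = 9.097502 → t_2 = 1.352515 - (1.060363)/(9.097502) = 1.235960
t_2 = 1.235960: f = 0.083776, f' = 7.695456 → t_3 = 1.235960 - (0.083776)/(7.695456) = 1.225073

1.22507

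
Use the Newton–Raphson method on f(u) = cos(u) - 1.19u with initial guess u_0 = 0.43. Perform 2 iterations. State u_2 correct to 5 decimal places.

0.66259

Newton update: u ← u − f(u)/f'(u).
f'(u) = -sin(u) - 1.19
u_0 = 0.430000: f = 0.397266, f' = -1.606871 → u_1 = 0.430000 - (0.397266)/(-1.606871) = 0.677229
u_1 = 0.677229: f = -0.026591, f' = -1.816636 → u_2 = 0.677229 - (-0.026591)/(-1.816636) = 0.662592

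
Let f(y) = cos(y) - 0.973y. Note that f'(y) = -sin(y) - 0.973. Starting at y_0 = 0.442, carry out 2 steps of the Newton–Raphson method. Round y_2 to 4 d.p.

0.7514

y_0 = 0.442000: f = 0.473832, f' = -1.400748 → y_1 = 0.442000 - (0.473832)/(-1.400748) = 0.780271
y_1 = 0.780271: f = -0.048480, f' = -1.676472 → y_2 = 0.780271 - (-0.048480)/(-1.676472) = 0.751353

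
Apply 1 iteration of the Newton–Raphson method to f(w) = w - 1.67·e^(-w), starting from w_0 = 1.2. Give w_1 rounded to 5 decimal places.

0.73626

Newton update: w ← w − f(w)/f'(w).
f'(w) = 1 + 1.67·e^(-w)
w_0 = 1.200000: f = 0.697006, f' = 1.502994 → w_1 = 1.200000 - (0.697006)/(1.502994) = 0.736255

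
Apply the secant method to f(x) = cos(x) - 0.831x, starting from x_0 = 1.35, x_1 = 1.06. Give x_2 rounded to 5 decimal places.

0.83748

f(x_0) = -0.902843, f(x_1) = -0.391988
x_2 = 1.060000 - (-0.391988)·(1.060000 - 1.350000)/(-0.391988 - (-0.902843)) = 0.837478; f(x_2) = -0.026606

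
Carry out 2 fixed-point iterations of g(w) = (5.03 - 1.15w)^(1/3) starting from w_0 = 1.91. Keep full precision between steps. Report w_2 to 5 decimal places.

w_1 = g(1.910000) = 1.415059
w_2 = g(1.415059) = 1.504090

1.50409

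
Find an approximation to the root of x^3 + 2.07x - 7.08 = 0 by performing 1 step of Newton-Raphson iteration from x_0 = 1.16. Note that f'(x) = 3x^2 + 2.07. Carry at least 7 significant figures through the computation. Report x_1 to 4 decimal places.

Newton update: x ← x − f(x)/f'(x).
x_0 = 1.160000: f = -3.117904, f' = 6.106800 → x_1 = 1.160000 - (-3.117904)/(6.106800) = 1.670563

1.6706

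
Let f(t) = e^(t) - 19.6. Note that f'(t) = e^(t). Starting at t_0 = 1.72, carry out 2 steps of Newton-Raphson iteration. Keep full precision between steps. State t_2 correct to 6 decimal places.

t_0 = 1.720000: f = -14.015472, f' = 5.584528 → t_1 = 1.720000 - (-14.015472)/(5.584528) = 4.229696
t_1 = 4.229696: f = 49.096380, f' = 68.696380 → t_2 = 4.229696 - (49.096380)/(68.696380) = 3.515010

3.515010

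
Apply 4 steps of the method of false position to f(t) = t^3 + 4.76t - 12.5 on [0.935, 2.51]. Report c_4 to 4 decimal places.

1.6571

f(0.935000) = -7.232000, f(2.510000) = 15.260851
step 1: c = 1.441401, f(c) = -2.644225 < 0 → new bracket [1.441401, 2.510000]
step 2: c = 1.599212, f(c) = -0.797802 < 0 → new bracket [1.599212, 2.510000]
step 3: c = 1.644460, f(c) = -0.225339 < 0 → new bracket [1.644460, 2.510000]
step 4: c = 1.657055, f(c) = -0.062429 < 0 → new bracket [1.657055, 2.510000]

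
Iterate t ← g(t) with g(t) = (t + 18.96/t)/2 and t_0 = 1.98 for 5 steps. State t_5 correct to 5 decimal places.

t_1 = g(1.980000) = 5.777879
t_2 = g(5.777879) = 4.529680
t_3 = g(4.529680) = 4.357703
t_4 = g(4.357703) = 4.354310
t_5 = g(4.354310) = 4.354308

4.35431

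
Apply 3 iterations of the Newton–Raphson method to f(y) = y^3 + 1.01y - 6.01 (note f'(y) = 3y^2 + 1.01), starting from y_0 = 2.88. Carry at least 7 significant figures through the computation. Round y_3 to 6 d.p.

y_0 = 2.880000: f = 20.786672, f' = 25.893200 → y_1 = 2.880000 - (20.786672)/(25.893200) = 2.077215
y_1 = 2.077215: f = 5.050801, f' = 13.954467 → y_2 = 2.077215 - (5.050801)/(13.954467) = 1.715266
y_2 = 1.715266: f = 0.768970, f' = 9.836416 → y_3 = 1.715266 - (0.768970)/(9.836416) = 1.637090

1.637090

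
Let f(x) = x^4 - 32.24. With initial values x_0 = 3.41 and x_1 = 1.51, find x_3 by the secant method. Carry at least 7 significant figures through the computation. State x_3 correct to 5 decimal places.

2.84980

f(x_0) = 102.972710, f(x_1) = -27.041144
x_2 = 1.510000 - (-27.041144)·(1.510000 - 3.410000)/(-27.041144 - (102.972710)) = 1.905175; f(x_2) = -19.065348
x_3 = 1.905175 - (-19.065348)·(1.905175 - 1.510000)/(-19.065348 - (-27.041144)) = 2.849800; f(x_3) = 33.716519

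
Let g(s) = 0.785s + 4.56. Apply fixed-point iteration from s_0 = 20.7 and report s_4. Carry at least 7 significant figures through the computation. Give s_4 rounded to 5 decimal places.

21.01590

s_1 = g(20.700000) = 20.809500
s_2 = g(20.809500) = 20.895457
s_3 = g(20.895457) = 20.962934
s_4 = g(20.962934) = 21.015903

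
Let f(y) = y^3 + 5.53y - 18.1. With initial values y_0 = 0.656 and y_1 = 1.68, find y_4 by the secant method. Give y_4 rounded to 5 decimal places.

Secant update: y_(k+1) = y_k − f(y_k)·(y_k − y_(k-1))/(f(y_k) − f(y_(k-1))).
f(y_0) = -14.190020, f(y_1) = -4.067968
y_2 = 1.680000 - (-4.067968)·(1.680000 - 0.656000)/(-4.067968 - (-14.190020)) = 2.091537; f(y_2) = 2.615686
y_3 = 2.091537 - (2.615686)·(2.091537 - 1.680000)/(2.615686 - (-4.067968)) = 1.930480; f(y_3) = -0.230028
y_4 = 1.930480 - (-0.230028)·(1.930480 - 2.091537)/(-0.230028 - (2.615686)) = 1.943498; f(y_4) = -0.011497

1.94350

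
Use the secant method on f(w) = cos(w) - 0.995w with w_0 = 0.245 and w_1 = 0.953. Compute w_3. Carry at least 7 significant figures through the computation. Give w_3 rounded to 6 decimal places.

0.740164

f(w_0) = 0.726362, f(w_1) = -0.368995
w_2 = 0.953000 - (-0.368995)·(0.953000 - 0.245000)/(-0.368995 - (0.726362)) = 0.714495; f(w_2) = 0.044502
w_3 = 0.714495 - (0.044502)·(0.714495 - 0.953000)/(0.044502 - (-0.368995)) = 0.740164; f(w_3) = 0.001895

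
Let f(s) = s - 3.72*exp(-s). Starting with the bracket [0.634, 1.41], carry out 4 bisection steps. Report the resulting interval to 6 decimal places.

[1.119000, 1.167500]

f(0.634000) = -1.339332, f(1.410000) = 0.501787 (opposite signs)
step 1: m = 1.022000, f(m) = -0.316733 < 0 → root in [1.022000, 1.410000]
step 2: m = 1.216000, f(m) = 0.113342 > 0 → root in [1.022000, 1.216000]
step 3: m = 1.119000, f(m) = -0.095975 < 0 → root in [1.119000, 1.216000]
step 4: m = 1.167500, f(m) = 0.010045 > 0 → root in [1.119000, 1.167500]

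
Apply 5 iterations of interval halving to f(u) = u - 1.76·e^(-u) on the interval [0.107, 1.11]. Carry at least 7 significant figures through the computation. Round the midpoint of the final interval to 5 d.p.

0.78089

f(0.107000) = -1.474405, f(1.110000) = 0.529976 (opposite signs)
step 1: m = 0.608500, f(m) = -0.349233 < 0 → root in [0.608500, 1.110000]
step 2: m = 0.859250, f(m) = 0.113926 > 0 → root in [0.608500, 0.859250]
step 3: m = 0.733875, f(m) = -0.111005 < 0 → root in [0.733875, 0.859250]
step 4: m = 0.796563, f(m) = 0.003020 > 0 → root in [0.733875, 0.796563]
step 5: m = 0.765219, f(m) = -0.053590 < 0 → root in [0.765219, 0.796563]
Midpoint of [0.765219, 0.796563] = 0.780891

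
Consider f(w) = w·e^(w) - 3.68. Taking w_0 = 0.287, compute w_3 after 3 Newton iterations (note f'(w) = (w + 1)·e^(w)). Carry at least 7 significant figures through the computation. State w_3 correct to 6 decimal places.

1.292723

Newton update: w ← w − f(w)/f'(w).
w_0 = 0.287000: f = -3.297594, f' = 1.714830 → w_1 = 0.287000 - (-3.297594)/(1.714830) = 2.209986
w_1 = 2.209986: f = 16.465328, f' = 29.260918 → w_2 = 2.209986 - (16.465328)/(29.260918) = 1.647279
w_2 = 1.647279: f = 4.874041, f' = 13.746872 → w_3 = 1.647279 - (4.874041)/(13.746872) = 1.292723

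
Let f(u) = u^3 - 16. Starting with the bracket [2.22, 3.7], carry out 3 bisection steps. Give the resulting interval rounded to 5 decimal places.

f(2.220000) = -5.058952, f(3.700000) = 34.653000 (opposite signs)
step 1: m = 2.960000, f(m) = 9.934336 > 0 → root in [2.220000, 2.960000]
step 2: m = 2.590000, f(m) = 1.373979 > 0 → root in [2.220000, 2.590000]
step 3: m = 2.405000, f(m) = -2.089420 < 0 → root in [2.405000, 2.590000]

[2.40500, 2.59000]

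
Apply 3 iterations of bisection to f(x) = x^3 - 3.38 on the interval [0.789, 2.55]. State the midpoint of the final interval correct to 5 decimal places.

f(0.789000) = -2.888831, f(2.550000) = 13.201375 (opposite signs)
step 1: m = 1.669500, f(m) = 1.273281 > 0 → root in [0.789000, 1.669500]
step 2: m = 1.229250, f(m) = -1.522535 < 0 → root in [1.229250, 1.669500]
step 3: m = 1.449375, f(m) = -0.335315 < 0 → root in [1.449375, 1.669500]
Midpoint of [1.449375, 1.669500] = 1.559438

1.55944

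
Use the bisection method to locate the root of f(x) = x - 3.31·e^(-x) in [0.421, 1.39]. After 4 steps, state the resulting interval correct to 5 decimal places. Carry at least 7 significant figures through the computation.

f(0.421000) = -1.751651, f(1.390000) = 0.565561 (opposite signs)
step 1: m = 0.905500, f(m) = -0.432864 < 0 → root in [0.905500, 1.390000]
step 2: m = 1.147750, f(m) = 0.097321 > 0 → root in [0.905500, 1.147750]
step 3: m = 1.026625, f(m) = -0.159063 < 0 → root in [1.026625, 1.147750]
step 4: m = 1.087187, f(m) = -0.028823 < 0 → root in [1.087187, 1.147750]

[1.08719, 1.14775]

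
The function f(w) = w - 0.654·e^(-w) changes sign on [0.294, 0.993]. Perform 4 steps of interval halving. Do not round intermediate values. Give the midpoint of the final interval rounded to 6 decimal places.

f(0.294000) = -0.193411, f(0.993000) = 0.750717 (opposite signs)
step 1: m = 0.643500, f(m) = 0.299856 > 0 → root in [0.294000, 0.643500]
step 2: m = 0.468750, f(m) = 0.059487 > 0 → root in [0.294000, 0.468750]
step 3: m = 0.381375, f(m) = -0.065256 < 0 → root in [0.381375, 0.468750]
step 4: m = 0.425063, f(m) = -0.002476 < 0 → root in [0.425063, 0.468750]
Midpoint of [0.425063, 0.468750] = 0.446906

0.446906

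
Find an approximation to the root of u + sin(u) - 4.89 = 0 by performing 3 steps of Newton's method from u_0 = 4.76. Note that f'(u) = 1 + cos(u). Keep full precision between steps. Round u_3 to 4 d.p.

5.5553

Newton update: u ← u − f(u)/f'(u).
u_0 = 4.760000: f = -1.128867, f' = 1.047593 → u_1 = 4.760000 - (-1.128867)/(1.047593) = 5.837581
u_1 = 5.837581: f = 0.516579, f' = 1.902351 → u_2 = 5.837581 - (0.516579)/(1.902351) = 5.566034
u_2 = 5.566034: f = 0.018794, f' = 1.753681 → u_3 = 5.566034 - (0.018794)/(1.753681) = 5.555317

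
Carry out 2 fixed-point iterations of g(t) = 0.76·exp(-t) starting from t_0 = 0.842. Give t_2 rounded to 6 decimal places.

0.547780

t_1 = g(0.842000) = 0.327444
t_2 = g(0.327444) = 0.547780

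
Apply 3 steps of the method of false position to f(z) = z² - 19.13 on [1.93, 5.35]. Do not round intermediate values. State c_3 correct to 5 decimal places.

f(1.930000) = -15.405100, f(5.350000) = 9.492500
step 1: c = 4.046085, f(c) = -2.759195 < 0 → new bracket [4.046085, 5.350000]
step 2: c = 4.339739, f(c) = -0.296667 < 0 → new bracket [4.339739, 5.350000]
step 3: c = 4.370355, f(c) = -0.029993 < 0 → new bracket [4.370355, 5.350000]

4.37036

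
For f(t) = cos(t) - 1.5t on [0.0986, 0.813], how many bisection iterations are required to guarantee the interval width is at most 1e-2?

Initial width b − a = 0.813 − 0.0986 = 0.714400.
After n steps the width is (b−a)/2^n; need (b−a)/2^n ≤ 1e-2.
So n ≥ log₂(0.714400/1e-2) = log₂(71.4400) ≈ 6.1587.
Hence n = 7.

7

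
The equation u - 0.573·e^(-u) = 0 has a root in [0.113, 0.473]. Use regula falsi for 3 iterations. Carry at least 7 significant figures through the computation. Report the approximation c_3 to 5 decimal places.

False-position update: c = (a·f(b) − b·f(a))/(f(b) − f(a)); replace the endpoint whose sign matches f(c).
f(0.113000) = -0.398775, f(0.473000) = 0.115946
step 1: c = 0.391906, f(c) = 0.004691 > 0 → new bracket [0.113000, 0.391906]
step 2: c = 0.388663, f(c) = 0.000191 > 0 → new bracket [0.113000, 0.388663]
step 3: c = 0.388531, f(c) = 0.000008 > 0 → new bracket [0.113000, 0.388531]

0.38853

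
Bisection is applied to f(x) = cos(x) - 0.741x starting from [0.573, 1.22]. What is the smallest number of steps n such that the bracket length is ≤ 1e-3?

Initial width b − a = 1.22 − 0.573 = 0.647000.
After n steps the width is (b−a)/2^n; need (b−a)/2^n ≤ 1e-3.
So n ≥ log₂(0.647000/1e-3) = log₂(647.0000) ≈ 9.3376.
Hence n = 10.

10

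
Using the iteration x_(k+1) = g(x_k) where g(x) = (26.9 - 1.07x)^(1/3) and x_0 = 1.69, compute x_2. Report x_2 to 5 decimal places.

x_1 = g(1.690000) = 2.927588
x_2 = g(2.927588) = 2.875154

2.87515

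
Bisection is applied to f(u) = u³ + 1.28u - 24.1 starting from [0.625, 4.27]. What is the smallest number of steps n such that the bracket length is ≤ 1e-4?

16

Initial width b − a = 4.27 − 0.625 = 3.645000.
After n steps the width is (b−a)/2^n; need (b−a)/2^n ≤ 1e-4.
So n ≥ log₂(3.645000/1e-4) = log₂(36450.0000) ≈ 15.1536.
Hence n = 16.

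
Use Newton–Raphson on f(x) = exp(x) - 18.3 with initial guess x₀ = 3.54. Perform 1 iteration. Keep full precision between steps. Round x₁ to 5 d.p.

3.07094

f'(x) = exp(x)
x_0 = 3.540000: f = 16.166919, f' = 34.466919 → x_1 = 3.540000 - (16.166919)/(34.466919) = 3.070944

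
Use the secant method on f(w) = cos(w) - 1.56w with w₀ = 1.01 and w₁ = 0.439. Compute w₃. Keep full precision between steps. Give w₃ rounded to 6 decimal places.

0.547576

Secant update: w_(k+1) = w_k − f(w_k)·(w_k − w_(k-1))/(f(w_k) − f(w_(k-1))).
f(w_0) = -1.043739, f(w_1) = 0.220337
w_2 = 0.439000 - (0.220337)·(0.439000 - 1.010000)/(0.220337 - (-1.043739)) = 0.538529; f(w_2) = 0.018358
w_3 = 0.538529 - (0.018358)·(0.538529 - 0.439000)/(0.018358 - (0.220337)) = 0.547576; f(w_3) = -0.000429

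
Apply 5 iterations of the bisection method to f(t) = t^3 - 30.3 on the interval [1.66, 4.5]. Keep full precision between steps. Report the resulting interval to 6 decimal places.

f(1.660000) = -25.725704, f(4.500000) = 60.825000 (opposite signs)
step 1: m = 3.080000, f(m) = -1.081888 < 0 → root in [3.080000, 4.500000]
step 2: m = 3.790000, f(m) = 24.139939 > 0 → root in [3.080000, 3.790000]
step 3: m = 3.435000, f(m) = 10.230338 > 0 → root in [3.080000, 3.435000]
step 4: m = 3.257500, f(m) = 4.266330 > 0 → root in [3.080000, 3.257500]
step 5: m = 3.168750, f(m) = 1.517344 > 0 → root in [3.080000, 3.168750]

[3.080000, 3.168750]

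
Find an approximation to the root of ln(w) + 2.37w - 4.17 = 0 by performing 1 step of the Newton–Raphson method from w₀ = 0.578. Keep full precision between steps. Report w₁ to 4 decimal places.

1.3946

f'(w) = 1/w + 2.37
w_0 = 0.578000: f = -3.348321, f' = 4.100104 → w_1 = 0.578000 - (-3.348321)/(4.100104) = 1.394643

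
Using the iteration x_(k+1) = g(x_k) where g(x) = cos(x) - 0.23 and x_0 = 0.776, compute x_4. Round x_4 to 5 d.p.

0.61572

x_1 = g(0.776000) = 0.483721
x_2 = g(0.483721) = 0.655271
x_3 = g(0.655271) = 0.562883
x_4 = g(0.562883) = 0.615720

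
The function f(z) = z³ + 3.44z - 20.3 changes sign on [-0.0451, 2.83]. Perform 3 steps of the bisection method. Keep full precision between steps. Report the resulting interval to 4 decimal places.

[2.1112, 2.4706]

f(-0.045100) = -20.455236, f(2.830000) = 12.100387 (opposite signs)
step 1: m = 1.392450, f(m) = -12.810127 < 0 → root in [1.392450, 2.830000]
step 2: m = 2.111225, f(m) = -3.627084 < 0 → root in [2.111225, 2.830000]
step 3: m = 2.470613, f(m) = 3.279343 > 0 → root in [2.111225, 2.470613]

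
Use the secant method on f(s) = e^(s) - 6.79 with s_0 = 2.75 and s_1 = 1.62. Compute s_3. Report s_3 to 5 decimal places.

f(s_0) = 8.852632, f(s_1) = -1.736910
s_2 = 1.620000 - (-1.736910)·(1.620000 - 2.750000)/(-1.736910 - (8.852632)) = 1.805344; f(s_2) = -0.707937
s_3 = 1.805344 - (-0.707937)·(1.805344 - 1.620000)/(-0.707937 - (-1.736910)) = 1.932861; f(s_3) = 0.119251

1.93286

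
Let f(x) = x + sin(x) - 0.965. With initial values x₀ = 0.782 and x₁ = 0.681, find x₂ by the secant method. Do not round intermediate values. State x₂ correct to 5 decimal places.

Secant update: x_(k+1) = x_k − f(x_k)·(x_k − x_(k-1))/(f(x_k) − f(x_(k-1))).
f(x_0) = 0.521700, f(x_1) = 0.345570
x_2 = 0.681000 - (0.345570)·(0.681000 - 0.782000)/(0.345570 - (0.521700)) = 0.482836; f(x_2) = -0.017872

0.48284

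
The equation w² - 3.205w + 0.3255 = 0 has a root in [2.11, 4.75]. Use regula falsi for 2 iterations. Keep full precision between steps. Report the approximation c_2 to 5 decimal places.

False-position update: c = (a·f(b) − b·f(a))/(f(b) − f(a)); replace the endpoint whose sign matches f(c).
f(2.110000) = -1.984950, f(4.750000) = 7.664250
step 1: c = 2.653078, f(c) = -1.138792 < 0 → new bracket [2.653078, 4.750000]
step 2: c = 2.924343, f(c) = -0.495237 < 0 → new bracket [2.924343, 4.750000]

2.92434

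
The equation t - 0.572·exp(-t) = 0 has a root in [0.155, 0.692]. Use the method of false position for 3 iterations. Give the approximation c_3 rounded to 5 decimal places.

0.38805

f(0.155000) = -0.334869, f(0.692000) = 0.405672
step 1: c = 0.397829, f(c) = 0.013573 > 0 → new bracket [0.155000, 0.397829]
step 2: c = 0.388370, f(c) = 0.000462 > 0 → new bracket [0.155000, 0.388370]
step 3: c = 0.388049, f(c) = 0.000016 > 0 → new bracket [0.155000, 0.388049]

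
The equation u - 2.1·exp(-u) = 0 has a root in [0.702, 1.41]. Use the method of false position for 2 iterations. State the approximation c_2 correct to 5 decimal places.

False-position update: c = (a·f(b) − b·f(a))/(f(b) − f(a)); replace the endpoint whose sign matches f(c).
f(0.702000) = -0.338746, f(1.410000) = 0.897299
step 1: c = 0.896032, f(c) = 0.038841 > 0 → new bracket [0.702000, 0.896032]
step 2: c = 0.876073, f(c) = 0.001601 > 0 → new bracket [0.702000, 0.876073]

0.87607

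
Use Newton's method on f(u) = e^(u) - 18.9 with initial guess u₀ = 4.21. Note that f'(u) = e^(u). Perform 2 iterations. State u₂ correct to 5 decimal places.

3.06672

u_0 = 4.210000: f = 48.456540, f' = 67.356540 → u_1 = 4.210000 - (48.456540)/(67.356540) = 3.490596
u_1 = 3.490596: f = 13.905506, f' = 32.805506 → u_2 = 3.490596 - (13.905506)/(32.805506) = 3.066719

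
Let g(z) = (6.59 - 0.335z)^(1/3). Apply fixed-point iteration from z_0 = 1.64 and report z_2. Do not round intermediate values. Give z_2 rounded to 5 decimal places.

z_1 = g(1.640000) = 1.821210
z_2 = g(1.821210) = 1.815089

1.81509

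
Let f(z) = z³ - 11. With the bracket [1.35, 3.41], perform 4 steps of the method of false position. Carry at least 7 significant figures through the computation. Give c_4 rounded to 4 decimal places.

2.1979

f(1.350000) = -8.539625, f(3.410000) = 28.651821
step 1: c = 1.823002, f(c) = -4.941552 < 0 → new bracket [1.823002, 3.410000]
step 2: c = 2.056448, f(c) = -2.303328 < 0 → new bracket [2.056448, 3.410000]
step 3: c = 2.157164, f(c) = -0.961951 < 0 → new bracket [2.157164, 3.410000]
step 4: c = 2.197860, f(c) = -0.383045 < 0 → new bracket [2.197860, 3.410000]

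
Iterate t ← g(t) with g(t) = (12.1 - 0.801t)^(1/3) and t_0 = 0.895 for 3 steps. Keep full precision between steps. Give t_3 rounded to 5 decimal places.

2.17980

t_1 = g(0.895000) = 2.249505
t_2 = g(2.249505) = 2.175637
t_3 = g(2.175637) = 2.179795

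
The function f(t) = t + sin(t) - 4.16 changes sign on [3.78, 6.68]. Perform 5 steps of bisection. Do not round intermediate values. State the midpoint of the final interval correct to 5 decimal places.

5.09406

f(3.780000) = -0.975917, f(6.680000) = 2.906483 (opposite signs)
step 1: m = 5.230000, f(m) = 0.200996 > 0 → root in [3.780000, 5.230000]
step 2: m = 4.505000, f(m) = -0.633572 < 0 → root in [4.505000, 5.230000]
step 3: m = 4.867500, f(m) = -0.280494 < 0 → root in [4.867500, 5.230000]
step 4: m = 5.048750, f(m) = -0.055212 < 0 → root in [5.048750, 5.230000]
step 5: m = 5.139375, f(m) = 0.069157 > 0 → root in [5.048750, 5.139375]
Midpoint of [5.048750, 5.139375] = 5.094062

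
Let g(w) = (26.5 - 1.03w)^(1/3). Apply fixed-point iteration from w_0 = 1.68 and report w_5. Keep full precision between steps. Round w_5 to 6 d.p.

w_1 = g(1.680000) = 2.915007
w_2 = g(2.915007) = 2.864227
w_3 = g(2.864227) = 2.866351
w_4 = g(2.866351) = 2.866262
w_5 = g(2.866262) = 2.866266

2.866266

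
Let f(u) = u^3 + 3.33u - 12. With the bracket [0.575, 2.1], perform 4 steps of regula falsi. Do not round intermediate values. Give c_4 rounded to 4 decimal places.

1.8130

f(0.575000) = -9.895141, f(2.100000) = 4.254000
step 1: c = 1.641502, f(c) = -2.110722 < 0 → new bracket [1.641502, 2.100000]
step 2: c = 1.793553, f(c) = -0.257909 < 0 → new bracket [1.793553, 2.100000]
step 3: c = 1.811070, f(c) = -0.028872 < 0 → new bracket [1.811070, 2.100000]
step 4: c = 1.813018, f(c) = -0.003200 < 0 → new bracket [1.813018, 2.100000]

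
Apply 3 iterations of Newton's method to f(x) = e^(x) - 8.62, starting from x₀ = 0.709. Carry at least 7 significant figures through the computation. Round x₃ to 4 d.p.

2.4988

f'(x) = e^(x)
x_0 = 0.709000: f = -6.588042, f' = 2.031958 → x_1 = 0.709000 - (-6.588042)/(2.031958) = 3.951213
x_1 = 3.951213: f = 43.378407, f' = 51.998407 → x_2 = 3.951213 - (43.378407)/(51.998407) = 3.116987
x_2 = 3.116987: f = 13.958257, f' = 22.578257 → x_3 = 3.116987 - (13.958257)/(22.578257) = 2.498771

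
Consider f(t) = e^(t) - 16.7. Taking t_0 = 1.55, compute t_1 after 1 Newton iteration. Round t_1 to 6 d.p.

Newton update: t ← t − f(t)/f'(t).
f'(t) = e^(t)
t_0 = 1.550000: f = -11.988530, f' = 4.711470 → t_1 = 1.550000 - (-11.988530)/(4.711470) = 4.094541

4.094541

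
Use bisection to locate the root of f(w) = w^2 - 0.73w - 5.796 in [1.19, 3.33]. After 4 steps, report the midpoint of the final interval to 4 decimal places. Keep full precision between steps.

f(1.190000) = -5.248600, f(3.330000) = 2.862000 (opposite signs)
step 1: m = 2.260000, f(m) = -2.338200 < 0 → root in [2.260000, 3.330000]
step 2: m = 2.795000, f(m) = -0.024325 < 0 → root in [2.795000, 3.330000]
step 3: m = 3.062500, f(m) = 1.347281 > 0 → root in [2.795000, 3.062500]
step 4: m = 2.928750, f(m) = 0.643589 > 0 → root in [2.795000, 2.928750]
Midpoint of [2.795000, 2.928750] = 2.861875

2.8619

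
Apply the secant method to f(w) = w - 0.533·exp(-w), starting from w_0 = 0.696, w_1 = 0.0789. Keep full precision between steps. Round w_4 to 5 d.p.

0.36866

f(w_0) = 0.430259, f(w_1) = -0.413663
w_2 = 0.078900 - (-0.413663)·(0.078900 - 0.696000)/(-0.413663 - (0.430259)) = 0.381382; f(w_2) = 0.017387
w_3 = 0.381382 - (0.017387)·(0.381382 - 0.078900)/(0.017387 - (-0.413663)) = 0.369181; f(w_3) = 0.000718
w_4 = 0.369181 - (0.000718)·(0.369181 - 0.381382)/(0.000718 - (0.017387)) = 0.368655; f(w_4) = -0.000001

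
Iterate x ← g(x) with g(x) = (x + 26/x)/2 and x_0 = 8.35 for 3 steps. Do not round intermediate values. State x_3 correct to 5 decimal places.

5.09914

x_1 = g(8.350000) = 5.731886
x_2 = g(5.731886) = 5.133957
x_3 = g(5.133957) = 5.099138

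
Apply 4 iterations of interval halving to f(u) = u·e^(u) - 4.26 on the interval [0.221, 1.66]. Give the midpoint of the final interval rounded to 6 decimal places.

f(0.221000) = -3.984342, f(1.660000) = 4.470456 (opposite signs)
step 1: m = 0.940500, f(m) = -1.851133 < 0 → root in [0.940500, 1.660000]
step 2: m = 1.300250, f(m) = 0.512196 > 0 → root in [0.940500, 1.300250]
step 3: m = 1.120375, f(m) = -0.824926 < 0 → root in [1.120375, 1.300250]
step 4: m = 1.210312, f(m) = -0.199967 < 0 → root in [1.210312, 1.300250]
Midpoint of [1.210312, 1.300250] = 1.255281

1.255281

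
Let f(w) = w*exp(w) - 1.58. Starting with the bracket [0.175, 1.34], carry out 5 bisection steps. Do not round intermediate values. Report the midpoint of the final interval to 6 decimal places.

0.739297

f(0.175000) = -1.371532, f(1.340000) = 3.537518 (opposite signs)
step 1: m = 0.757500, f(m) = 0.035700 > 0 → root in [0.175000, 0.757500]
step 2: m = 0.466250, f(m) = -0.836795 < 0 → root in [0.466250, 0.757500]
step 3: m = 0.611875, f(m) = -0.451773 < 0 → root in [0.611875, 0.757500]
step 4: m = 0.684688, f(m) = -0.222161 < 0 → root in [0.684688, 0.757500]
step 5: m = 0.721094, f(m) = -0.096940 < 0 → root in [0.721094, 0.757500]
Midpoint of [0.721094, 0.757500] = 0.739297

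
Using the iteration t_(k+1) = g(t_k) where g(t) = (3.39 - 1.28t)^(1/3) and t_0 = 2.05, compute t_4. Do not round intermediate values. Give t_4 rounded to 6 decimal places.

1.228976

t_1 = g(2.050000) = 0.914976
t_2 = g(0.914976) = 1.304292
t_3 = g(1.304292) = 1.198263
t_4 = g(1.198263) = 1.228976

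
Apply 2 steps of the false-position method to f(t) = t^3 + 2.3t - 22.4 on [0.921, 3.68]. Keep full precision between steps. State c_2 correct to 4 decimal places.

f(0.921000) = -19.500470, f(3.680000) = 35.900032
step 1: c = 1.892143, f(c) = -11.273814 < 0 → new bracket [1.892143, 3.680000]
step 2: c = 2.319413, f(c) = -4.587662 < 0 → new bracket [2.319413, 3.680000]

2.3194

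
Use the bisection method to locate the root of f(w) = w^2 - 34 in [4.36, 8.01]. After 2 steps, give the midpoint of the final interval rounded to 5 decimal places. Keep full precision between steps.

5.72875

f(4.360000) = -14.990400, f(8.010000) = 30.160100 (opposite signs)
step 1: m = 6.185000, f(m) = 4.254225 > 0 → root in [4.360000, 6.185000]
step 2: m = 5.272500, f(m) = -6.200744 < 0 → root in [5.272500, 6.185000]
Midpoint of [5.272500, 6.185000] = 5.728750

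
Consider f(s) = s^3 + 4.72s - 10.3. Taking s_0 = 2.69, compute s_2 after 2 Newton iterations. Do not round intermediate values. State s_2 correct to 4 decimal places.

f'(s) = 3s^2 + 4.72
s_0 = 2.690000: f = 21.861909, f' = 26.428300 → s_1 = 2.690000 - (21.861909)/(26.428300) = 1.862784
s_1 = 1.862784: f = 4.956136, f' = 15.129894 → s_2 = 1.862784 - (4.956136)/(15.129894) = 1.535212

1.5352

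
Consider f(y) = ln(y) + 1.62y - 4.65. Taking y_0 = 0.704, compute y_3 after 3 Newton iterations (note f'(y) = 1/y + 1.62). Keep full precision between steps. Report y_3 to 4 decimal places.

2.3444

y_0 = 0.704000: f = -3.860497, f' = 3.040455 → y_1 = 0.704000 - (-3.860497)/(3.040455) = 1.973710
y_1 = 1.973710: f = -0.772674, f' = 2.126660 → y_2 = 1.973710 - (-0.772674)/(2.126660) = 2.337038
y_2 = 2.337038: f = -0.015114, f' = 2.047892 → y_3 = 2.337038 - (-0.015114)/(2.047892) = 2.344418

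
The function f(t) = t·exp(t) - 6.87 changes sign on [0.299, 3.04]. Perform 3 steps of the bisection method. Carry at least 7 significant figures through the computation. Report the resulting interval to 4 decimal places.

f(0.299000) = -6.466796, f(3.040000) = 56.681939 (opposite signs)
step 1: m = 1.669500, f(m) = 1.994231 > 0 → root in [0.299000, 1.669500]
step 2: m = 0.984250, f(m) = -4.236340 < 0 → root in [0.984250, 1.669500]
step 3: m = 1.326875, f(m) = -1.868682 < 0 → root in [1.326875, 1.669500]

[1.3269, 1.6695]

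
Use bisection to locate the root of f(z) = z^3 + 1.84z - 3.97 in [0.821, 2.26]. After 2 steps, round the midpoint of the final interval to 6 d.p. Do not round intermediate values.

f(0.821000) = -1.905972, f(2.260000) = 11.731576 (opposite signs)
step 1: m = 1.540500, f(m) = 2.520343 > 0 → root in [0.821000, 1.540500]
step 2: m = 1.180750, f(m) = -0.151253 < 0 → root in [1.180750, 1.540500]
Midpoint of [1.180750, 1.540500] = 1.360625

1.360625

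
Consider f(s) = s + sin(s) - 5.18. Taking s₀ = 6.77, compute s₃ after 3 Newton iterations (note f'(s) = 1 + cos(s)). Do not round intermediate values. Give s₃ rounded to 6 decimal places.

s_0 = 6.770000: f = 2.057813, f' = 1.883827 → s_1 = 6.770000 - (2.057813)/(1.883827) = 5.677643
s_1 = 5.677643: f = -0.071566, f' = 1.822193 → s_2 = 5.677643 - (-0.071566)/(1.822193) = 5.716917
s_2 = 5.716917: f = 0.000431, f' = 1.843909 → s_3 = 5.716917 - (0.000431)/(1.843909) = 5.716684

5.716684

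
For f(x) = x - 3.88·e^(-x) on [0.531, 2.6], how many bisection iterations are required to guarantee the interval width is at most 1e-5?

Initial width b − a = 2.6 − 0.531 = 2.069000.
After n steps the width is (b−a)/2^n; need (b−a)/2^n ≤ 1e-5.
So n ≥ log₂(2.069000/1e-5) = log₂(206900.0000) ≈ 17.6586.
Hence n = 18.

18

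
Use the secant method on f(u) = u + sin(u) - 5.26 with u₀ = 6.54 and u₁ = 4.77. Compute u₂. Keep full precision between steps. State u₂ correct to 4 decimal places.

f(u_0) = 1.534001, f(u_1) = -1.488341
u_2 = 4.770000 - (-1.488341)·(4.770000 - 6.540000)/(-1.488341 - (1.534001)) = 5.641630; f(u_2) = -0.216812

5.6416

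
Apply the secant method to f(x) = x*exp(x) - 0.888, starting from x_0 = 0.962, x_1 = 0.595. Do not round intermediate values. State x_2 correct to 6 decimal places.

f(x_0) = 1.629482, f(x_1) = 0.190753
x_2 = 0.595000 - (0.190753)·(0.595000 - 0.962000)/(0.190753 - (1.629482)) = 0.546341; f(x_2) = 0.055490

0.546341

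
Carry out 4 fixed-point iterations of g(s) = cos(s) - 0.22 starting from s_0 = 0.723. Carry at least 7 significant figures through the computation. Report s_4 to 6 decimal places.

0.616264

s_1 = g(0.723000) = 0.529824
s_2 = g(0.529824) = 0.642896
s_3 = g(0.642896) = 0.580363
s_4 = g(0.580363) = 0.616264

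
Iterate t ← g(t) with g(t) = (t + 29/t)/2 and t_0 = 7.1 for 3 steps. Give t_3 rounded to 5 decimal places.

t_1 = g(7.100000) = 5.592254
t_2 = g(5.592254) = 5.388999
t_3 = g(5.388999) = 5.385166

5.38517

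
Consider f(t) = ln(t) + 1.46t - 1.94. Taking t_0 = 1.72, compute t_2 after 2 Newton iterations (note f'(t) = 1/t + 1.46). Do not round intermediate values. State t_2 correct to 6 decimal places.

t_0 = 1.720000: f = 1.113524, f' = 2.041395 → t_1 = 1.720000 - (1.113524)/(2.041395) = 1.174528
t_1 = 1.174528: f = -0.064323, f' = 2.311406 → t_2 = 1.174528 - (-0.064323)/(2.311406) = 1.202356

1.202356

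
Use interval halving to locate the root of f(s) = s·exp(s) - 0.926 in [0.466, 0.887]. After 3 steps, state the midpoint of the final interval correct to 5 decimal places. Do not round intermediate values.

f(0.466000) = -0.183379, f(0.887000) = 1.227490 (opposite signs)
step 1: m = 0.676500, f(m) = 0.404663 > 0 → root in [0.466000, 0.676500]
step 2: m = 0.571250, f(m) = 0.085386 > 0 → root in [0.466000, 0.571250]
step 3: m = 0.518625, f(m) = -0.054857 < 0 → root in [0.518625, 0.571250]
Midpoint of [0.518625, 0.571250] = 0.544938

0.54494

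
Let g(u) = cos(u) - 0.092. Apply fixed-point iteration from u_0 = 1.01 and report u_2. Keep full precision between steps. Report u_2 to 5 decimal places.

0.81281

u_1 = g(1.010000) = 0.439861
u_2 = g(0.439861) = 0.812811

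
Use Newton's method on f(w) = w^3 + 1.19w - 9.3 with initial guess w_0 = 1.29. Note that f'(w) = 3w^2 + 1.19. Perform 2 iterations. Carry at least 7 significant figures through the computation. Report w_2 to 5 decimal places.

w_0 = 1.290000: f = -5.618211, f' = 6.182300 → w_1 = 1.290000 - (-5.618211)/(6.182300) = 2.198757
w_1 = 2.198757: f = 3.946489, f' = 15.693603 → w_2 = 2.198757 - (3.946489)/(15.693603) = 1.947286

1.94729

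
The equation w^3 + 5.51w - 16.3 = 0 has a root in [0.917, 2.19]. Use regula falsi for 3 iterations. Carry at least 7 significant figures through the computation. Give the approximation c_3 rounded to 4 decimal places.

1.8339

False-position update: c = (a·f(b) − b·f(a))/(f(b) − f(a)); replace the endpoint whose sign matches f(c).
f(0.917000) = -10.476235, f(2.190000) = 6.270359
step 1: c = 1.713356, f(c) = -1.829703 < 0 → new bracket [1.713356, 2.190000]
step 2: c = 1.821024, f(c) = -0.227412 < 0 → new bracket [1.821024, 2.190000]
step 3: c = 1.833937, f(c) = -0.026875 < 0 → new bracket [1.833937, 2.190000]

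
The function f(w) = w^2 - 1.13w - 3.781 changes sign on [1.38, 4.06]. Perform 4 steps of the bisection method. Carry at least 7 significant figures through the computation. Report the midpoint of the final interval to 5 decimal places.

f(1.380000) = -3.436000, f(4.060000) = 8.114800 (opposite signs)
step 1: m = 2.720000, f(m) = 0.543800 > 0 → root in [1.380000, 2.720000]
step 2: m = 2.050000, f(m) = -1.895000 < 0 → root in [2.050000, 2.720000]
step 3: m = 2.385000, f(m) = -0.787825 < 0 → root in [2.385000, 2.720000]
step 4: m = 2.552500, f(m) = -0.150069 < 0 → root in [2.552500, 2.720000]
Midpoint of [2.552500, 2.720000] = 2.636250

2.63625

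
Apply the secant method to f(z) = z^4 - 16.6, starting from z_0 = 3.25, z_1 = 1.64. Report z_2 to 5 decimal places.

1.78453

f(z_0) = 94.966406, f(z_1) = -9.366052
z_2 = 1.640000 - (-9.366052)·(1.640000 - 3.250000)/(-9.366052 - (94.966406)) = 1.784532; f(z_2) = -6.458621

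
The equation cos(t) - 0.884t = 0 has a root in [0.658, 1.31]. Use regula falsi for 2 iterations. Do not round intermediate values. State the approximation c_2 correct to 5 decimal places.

0.79240

False-position update: c = (a·f(b) − b·f(a))/(f(b) − f(a)); replace the endpoint whose sign matches f(c).
f(0.658000) = 0.209545, f(1.310000) = -0.900190
step 1: c = 0.781113, f(c) = 0.019626 > 0 → new bracket [0.781113, 1.310000]
step 2: c = 0.792398, f(c) = 0.001660 > 0 → new bracket [0.792398, 1.310000]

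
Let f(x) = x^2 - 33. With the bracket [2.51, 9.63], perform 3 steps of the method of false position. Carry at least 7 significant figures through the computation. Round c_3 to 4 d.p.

f(2.510000) = -26.699900, f(9.630000) = 59.736900
step 1: c = 4.709333, f(c) = -10.822185 < 0 → new bracket [4.709333, 9.630000]
step 2: c = 5.464053, f(c) = -3.144125 < 0 → new bracket [5.464053, 9.630000]
step 3: c = 5.672355, f(c) = -0.824386 < 0 → new bracket [5.672355, 9.630000]

5.6724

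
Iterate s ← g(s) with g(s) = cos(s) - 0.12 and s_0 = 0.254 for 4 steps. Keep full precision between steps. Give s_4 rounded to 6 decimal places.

s_1 = g(0.254000) = 0.847915
s_2 = g(0.847915) = 0.541548
s_3 = g(0.541548) = 0.736912
s_4 = g(0.736912) = 0.620547

0.620547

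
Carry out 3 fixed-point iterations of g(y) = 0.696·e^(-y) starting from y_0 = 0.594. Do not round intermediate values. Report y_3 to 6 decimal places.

y_1 = g(0.594000) = 0.384272
y_2 = g(0.384272) = 0.473939
y_3 = g(0.473939) = 0.433292

0.433292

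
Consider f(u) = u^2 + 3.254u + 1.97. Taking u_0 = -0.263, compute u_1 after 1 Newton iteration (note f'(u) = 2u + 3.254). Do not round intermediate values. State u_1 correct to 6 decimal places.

Newton update: u ← u − f(u)/f'(u).
u_0 = -0.263000: f = 1.183367, f' = 2.728000 → u_1 = -0.263000 - (1.183367)/(2.728000) = -0.696786

-0.696786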